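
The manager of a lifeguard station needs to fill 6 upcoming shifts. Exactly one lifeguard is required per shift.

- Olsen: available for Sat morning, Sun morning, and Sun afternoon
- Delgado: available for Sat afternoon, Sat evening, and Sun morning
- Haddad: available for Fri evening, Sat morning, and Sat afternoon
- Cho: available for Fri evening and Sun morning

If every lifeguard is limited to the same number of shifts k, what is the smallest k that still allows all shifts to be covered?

2

With 4 lifeguards and 6 worker-slots to fill, someone must work at least ⌈6/4⌉ = 2 shifts, so k ≥ 2.
k = 2 works: Fri evening→Haddad, Sat morning→Olsen, Sat afternoon→Delgado, Sat evening→Delgado, Sun morning→Cho, Sun afternoon→Olsen.
Loads: Olsen 2, Delgado 2, Haddad 1, Cho 1 — all ≤ 2.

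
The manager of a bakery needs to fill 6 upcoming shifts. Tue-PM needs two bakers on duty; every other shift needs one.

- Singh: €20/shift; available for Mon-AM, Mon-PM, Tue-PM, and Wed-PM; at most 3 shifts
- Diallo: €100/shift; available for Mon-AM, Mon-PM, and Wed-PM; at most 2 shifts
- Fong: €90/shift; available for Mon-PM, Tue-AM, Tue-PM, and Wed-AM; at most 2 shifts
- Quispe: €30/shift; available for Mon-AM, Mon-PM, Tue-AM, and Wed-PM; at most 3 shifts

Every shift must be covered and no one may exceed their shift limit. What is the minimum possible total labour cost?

Tue-PM can only be covered by Singh and Fong, so that assignment is forced.
Wed-AM can only be covered by Fong, so that assignment is forced.
Picking the cheapest available baker for each shift independently would cost €290, but that ignores the shift limits.
An optimal schedule: Mon-AM→Singh, Mon-PM→Quispe, Tue-AM→Quispe, Tue-PM→Singh+Fong, Wed-AM→Fong, Wed-PM→Singh.
Total: 20 + 30 + 30 + 20 + 90 + 90 + 20 = €300.

€300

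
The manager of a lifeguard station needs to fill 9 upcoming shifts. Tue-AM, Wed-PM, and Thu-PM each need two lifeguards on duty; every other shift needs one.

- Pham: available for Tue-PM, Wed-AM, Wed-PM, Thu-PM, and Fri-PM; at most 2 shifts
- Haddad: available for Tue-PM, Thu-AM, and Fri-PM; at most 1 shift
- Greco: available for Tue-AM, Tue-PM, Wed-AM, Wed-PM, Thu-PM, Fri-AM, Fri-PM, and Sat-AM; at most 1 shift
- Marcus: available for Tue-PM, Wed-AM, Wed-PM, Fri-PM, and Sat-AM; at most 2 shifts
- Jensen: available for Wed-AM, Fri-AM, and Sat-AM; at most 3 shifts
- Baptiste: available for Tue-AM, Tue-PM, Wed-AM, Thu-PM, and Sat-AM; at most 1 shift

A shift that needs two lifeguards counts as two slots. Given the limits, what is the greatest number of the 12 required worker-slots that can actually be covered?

Total capacity across all lifeguards is 2+1+1+2+3+1 = 10, and 12 slots are needed, so at most 10 can be filled.
An assignment achieving 10: Tue-AM→Greco+Baptiste, Wed-AM→Jensen, Wed-PM→Pham+Marcus, Thu-AM→Haddad, Thu-PM→Pham, Fri-AM→Jensen, Fri-PM→Marcus, Sat-AM→Jensen.
Loads: Pham 2/2, Haddad 1/1, Greco 1/1, Marcus 2/2, Jensen 3/3, Baptiste 1/1.

10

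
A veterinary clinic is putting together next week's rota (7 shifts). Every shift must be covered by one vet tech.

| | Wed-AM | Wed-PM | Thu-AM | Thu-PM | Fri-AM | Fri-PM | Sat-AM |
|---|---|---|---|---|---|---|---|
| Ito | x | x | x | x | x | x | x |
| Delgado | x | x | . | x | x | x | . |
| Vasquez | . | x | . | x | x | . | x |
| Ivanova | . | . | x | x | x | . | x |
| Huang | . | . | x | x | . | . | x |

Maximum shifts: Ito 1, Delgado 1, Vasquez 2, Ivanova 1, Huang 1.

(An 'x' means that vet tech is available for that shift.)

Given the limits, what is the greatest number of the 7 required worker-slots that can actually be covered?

Total capacity across all vet techs is 1+1+2+1+1 = 6, and 7 slots are needed, so at most 6 can be filled.
An assignment achieving 6: Wed-AM→Ito, Wed-PM→Vasquez, Thu-AM→Ivanova, Fri-AM→Vasquez, Fri-PM→Delgado, Sat-AM→Huang.
Loads: Ito 1/1, Delgado 1/1, Vasquez 2/2, Ivanova 1/1, Huang 1/1.

6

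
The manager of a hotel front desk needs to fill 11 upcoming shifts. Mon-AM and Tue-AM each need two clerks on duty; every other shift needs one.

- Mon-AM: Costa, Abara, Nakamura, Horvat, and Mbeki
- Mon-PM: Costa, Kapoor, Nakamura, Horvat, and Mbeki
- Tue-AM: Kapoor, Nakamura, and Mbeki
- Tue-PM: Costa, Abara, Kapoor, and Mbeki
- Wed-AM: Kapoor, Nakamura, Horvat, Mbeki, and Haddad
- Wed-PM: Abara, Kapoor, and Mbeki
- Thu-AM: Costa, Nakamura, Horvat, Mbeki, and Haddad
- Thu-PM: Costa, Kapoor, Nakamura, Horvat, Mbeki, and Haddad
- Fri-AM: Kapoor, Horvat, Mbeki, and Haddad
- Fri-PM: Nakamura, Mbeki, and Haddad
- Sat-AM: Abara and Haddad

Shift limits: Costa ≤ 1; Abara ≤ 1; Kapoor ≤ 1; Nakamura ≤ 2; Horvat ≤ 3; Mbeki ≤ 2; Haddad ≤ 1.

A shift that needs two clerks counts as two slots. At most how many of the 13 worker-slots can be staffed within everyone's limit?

11

Total capacity across all clerks is 1+1+1+2+3+2+1 = 11, and 13 slots are needed, so at most 11 can be filled.
An assignment achieving 11: Mon-AM→Horvat+Mbeki, Mon-PM→Horvat, Tue-AM→Kapoor+Nakamura, Tue-PM→Costa, Wed-AM→Haddad, Wed-PM→Mbeki, Fri-AM→Horvat, Fri-PM→Nakamura, Sat-AM→Abara.
Loads: Costa 1/1, Abara 1/1, Kapoor 1/1, Nakamura 2/2, Horvat 3/3, Mbeki 2/2, Haddad 1/1.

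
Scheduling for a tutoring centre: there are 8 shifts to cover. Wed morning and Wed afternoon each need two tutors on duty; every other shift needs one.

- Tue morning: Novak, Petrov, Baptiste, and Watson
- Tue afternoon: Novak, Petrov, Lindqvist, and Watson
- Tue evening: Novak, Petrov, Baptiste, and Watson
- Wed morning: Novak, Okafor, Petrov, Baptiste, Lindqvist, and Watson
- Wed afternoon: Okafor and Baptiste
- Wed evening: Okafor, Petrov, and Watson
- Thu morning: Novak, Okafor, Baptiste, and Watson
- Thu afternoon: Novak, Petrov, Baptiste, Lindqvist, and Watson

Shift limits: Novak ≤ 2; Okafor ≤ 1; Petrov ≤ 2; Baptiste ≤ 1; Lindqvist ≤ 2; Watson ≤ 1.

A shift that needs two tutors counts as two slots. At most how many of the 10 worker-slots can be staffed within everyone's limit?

Total capacity across all tutors is 2+1+2+1+2+1 = 9, and 10 slots are needed, so at most 9 can be filled.
An assignment achieving 9: Tue morning→Novak, Tue afternoon→Novak, Tue evening→Petrov, Wed morning→Lindqvist, Wed afternoon→Okafor+Baptiste, Wed evening→Petrov, Thu morning→Watson, Thu afternoon→Lindqvist.
Loads: Novak 2/2, Okafor 1/1, Petrov 2/2, Baptiste 1/1, Lindqvist 2/2, Watson 1/1.

9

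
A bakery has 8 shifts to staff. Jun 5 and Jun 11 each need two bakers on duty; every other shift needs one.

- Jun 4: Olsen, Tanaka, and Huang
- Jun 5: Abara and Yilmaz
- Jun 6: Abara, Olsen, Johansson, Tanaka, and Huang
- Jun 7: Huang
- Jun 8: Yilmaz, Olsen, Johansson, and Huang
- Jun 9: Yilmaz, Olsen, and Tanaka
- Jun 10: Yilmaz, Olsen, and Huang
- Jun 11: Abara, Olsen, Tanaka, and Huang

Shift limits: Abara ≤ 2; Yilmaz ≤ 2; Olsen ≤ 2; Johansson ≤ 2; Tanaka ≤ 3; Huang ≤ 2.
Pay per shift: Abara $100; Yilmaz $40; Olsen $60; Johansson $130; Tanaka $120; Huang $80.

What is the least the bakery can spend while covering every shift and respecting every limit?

Jun 5 can only be covered by Abara and Yilmaz, so that assignment is forced.
Jun 7 can only be covered by Huang, so that assignment is forced.
Picking the cheapest available baker for each shift independently would cost $600, but that ignores the shift limits.
An optimal schedule: Jun 4→Olsen, Jun 5→Yilmaz+Abara, Jun 6→Tanaka, Jun 7→Huang, Jun 8→Huang, Jun 9→Yilmaz, Jun 10→Olsen, Jun 11→Abara+Tanaka.
Total: 60 + 40 + 100 + 120 + 80 + 80 + 40 + 60 + 100 + 120 = $800.

$800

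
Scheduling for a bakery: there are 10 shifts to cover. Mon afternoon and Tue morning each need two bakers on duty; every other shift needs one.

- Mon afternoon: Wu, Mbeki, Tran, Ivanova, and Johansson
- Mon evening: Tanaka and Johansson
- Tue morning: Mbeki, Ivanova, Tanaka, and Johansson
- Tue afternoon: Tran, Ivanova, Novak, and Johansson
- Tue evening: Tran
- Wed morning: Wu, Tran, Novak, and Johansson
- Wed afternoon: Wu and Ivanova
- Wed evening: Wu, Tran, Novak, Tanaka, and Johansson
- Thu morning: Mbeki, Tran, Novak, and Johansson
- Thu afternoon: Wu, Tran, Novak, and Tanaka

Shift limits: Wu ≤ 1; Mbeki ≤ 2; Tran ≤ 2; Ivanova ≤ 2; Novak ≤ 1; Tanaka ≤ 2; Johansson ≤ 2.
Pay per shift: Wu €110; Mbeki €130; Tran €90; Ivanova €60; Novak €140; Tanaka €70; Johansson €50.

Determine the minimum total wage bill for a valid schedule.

€1050

Tue evening can only be covered by Tran, so that assignment is forced.
Picking the cheapest available baker for each shift independently would cost €690, but that ignores the shift limits.
An optimal schedule: Mon afternoon→Ivanova+Johansson, Mon evening→Tanaka, Tue morning→Mbeki+Ivanova, Tue afternoon→Tran, Tue evening→Tran, Wed morning→Novak, Wed afternoon→Wu, Wed evening→Johansson, Thu morning→Mbeki, Thu afternoon→Tanaka.
Total: 60 + 50 + 70 + 130 + 60 + 90 + 90 + 140 + 110 + 50 + 130 + 70 = €1050.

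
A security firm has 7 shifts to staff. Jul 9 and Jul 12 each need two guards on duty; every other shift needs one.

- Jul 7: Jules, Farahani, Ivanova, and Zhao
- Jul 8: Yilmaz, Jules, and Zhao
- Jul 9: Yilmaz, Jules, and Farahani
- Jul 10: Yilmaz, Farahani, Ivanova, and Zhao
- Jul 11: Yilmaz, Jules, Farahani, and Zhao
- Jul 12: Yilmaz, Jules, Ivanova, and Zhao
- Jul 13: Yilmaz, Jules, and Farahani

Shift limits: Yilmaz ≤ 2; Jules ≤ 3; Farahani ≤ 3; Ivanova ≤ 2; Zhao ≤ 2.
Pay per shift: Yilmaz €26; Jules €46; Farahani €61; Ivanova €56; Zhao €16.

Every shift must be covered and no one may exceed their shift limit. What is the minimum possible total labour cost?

Picking the cheapest available guard for each shift independently would cost €204, but that ignores the shift limits.
An optimal schedule: Jul 7→Zhao, Jul 8→Zhao, Jul 9→Yilmaz+Jules, Jul 10→Ivanova, Jul 11→Jules, Jul 12→Jules+Ivanova, Jul 13→Yilmaz.
Total: 16 + 16 + 26 + 46 + 56 + 46 + 46 + 56 + 26 = €334.

€334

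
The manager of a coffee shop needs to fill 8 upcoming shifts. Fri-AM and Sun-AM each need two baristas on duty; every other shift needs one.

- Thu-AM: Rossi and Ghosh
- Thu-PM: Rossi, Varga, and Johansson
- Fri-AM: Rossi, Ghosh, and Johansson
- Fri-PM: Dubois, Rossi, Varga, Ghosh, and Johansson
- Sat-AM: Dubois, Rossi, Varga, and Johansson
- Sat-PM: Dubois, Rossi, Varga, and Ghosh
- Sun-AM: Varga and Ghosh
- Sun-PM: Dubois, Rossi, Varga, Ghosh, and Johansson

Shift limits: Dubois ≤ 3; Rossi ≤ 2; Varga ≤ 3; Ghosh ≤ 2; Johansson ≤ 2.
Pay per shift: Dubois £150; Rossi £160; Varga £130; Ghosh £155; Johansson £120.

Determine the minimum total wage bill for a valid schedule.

£1400

Sun-AM can only be covered by Varga and Ghosh, so that assignment is forced.
Picking the cheapest available barista for each shift independently would cost £1325, but that ignores the shift limits.
An optimal schedule: Thu-AM→Ghosh, Thu-PM→Johansson, Fri-AM→Johansson+Rossi, Fri-PM→Dubois, Sat-AM→Varga, Sat-PM→Varga, Sun-AM→Varga+Ghosh, Sun-PM→Dubois.
Total: 155 + 120 + 120 + 160 + 150 + 130 + 130 + 130 + 155 + 150 = £1400.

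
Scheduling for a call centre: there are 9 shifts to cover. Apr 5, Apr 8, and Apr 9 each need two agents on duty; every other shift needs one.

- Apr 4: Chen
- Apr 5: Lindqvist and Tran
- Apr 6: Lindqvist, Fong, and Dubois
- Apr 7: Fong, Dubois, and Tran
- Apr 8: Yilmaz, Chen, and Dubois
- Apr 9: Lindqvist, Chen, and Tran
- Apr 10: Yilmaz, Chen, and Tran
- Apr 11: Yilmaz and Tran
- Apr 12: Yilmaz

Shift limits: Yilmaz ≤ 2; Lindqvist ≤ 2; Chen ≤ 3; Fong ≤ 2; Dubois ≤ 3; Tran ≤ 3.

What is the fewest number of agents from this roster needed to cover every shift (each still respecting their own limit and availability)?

12 slots to fill and no one can take more than 3, so at least ⌈12/3⌉ = 4 agents are needed.
Any 4 agents together have capacity at most 3+3+3+2 = 11 < 12 slots, so 4 can never suffice.
Yilmaz, Lindqvist, Chen, Fong, and Tran alone can cover everything: Apr 4→Chen, Apr 5→Lindqvist+Tran, Apr 6→Fong, Apr 7→Fong, Apr 8→Yilmaz+Chen, Apr 9→Lindqvist+Chen, Apr 10→Tran, Apr 11→Tran, Apr 12→Yilmaz.

5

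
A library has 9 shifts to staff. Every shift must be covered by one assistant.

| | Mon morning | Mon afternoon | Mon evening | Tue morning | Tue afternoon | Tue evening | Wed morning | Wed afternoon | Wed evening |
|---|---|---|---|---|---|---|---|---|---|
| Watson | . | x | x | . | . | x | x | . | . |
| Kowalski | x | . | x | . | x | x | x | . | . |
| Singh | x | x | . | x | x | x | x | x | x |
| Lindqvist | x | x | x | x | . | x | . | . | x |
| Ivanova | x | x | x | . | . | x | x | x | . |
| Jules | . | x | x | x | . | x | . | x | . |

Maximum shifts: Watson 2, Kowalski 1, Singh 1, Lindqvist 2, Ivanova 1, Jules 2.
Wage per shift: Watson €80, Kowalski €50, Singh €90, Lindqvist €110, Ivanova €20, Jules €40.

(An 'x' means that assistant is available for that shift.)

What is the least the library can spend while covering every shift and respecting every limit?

€620

Picking the cheapest available assistant for each shift independently would cost €300, but that ignores the shift limits.
An optimal schedule: Mon morning→Lindqvist, Mon afternoon→Watson, Mon evening→Jules, Tue morning→Lindqvist, Tue afternoon→Kowalski, Tue evening→Jules, Wed morning→Watson, Wed afternoon→Ivanova, Wed evening→Singh.
Total: 110 + 80 + 40 + 110 + 50 + 40 + 80 + 20 + 90 = €620.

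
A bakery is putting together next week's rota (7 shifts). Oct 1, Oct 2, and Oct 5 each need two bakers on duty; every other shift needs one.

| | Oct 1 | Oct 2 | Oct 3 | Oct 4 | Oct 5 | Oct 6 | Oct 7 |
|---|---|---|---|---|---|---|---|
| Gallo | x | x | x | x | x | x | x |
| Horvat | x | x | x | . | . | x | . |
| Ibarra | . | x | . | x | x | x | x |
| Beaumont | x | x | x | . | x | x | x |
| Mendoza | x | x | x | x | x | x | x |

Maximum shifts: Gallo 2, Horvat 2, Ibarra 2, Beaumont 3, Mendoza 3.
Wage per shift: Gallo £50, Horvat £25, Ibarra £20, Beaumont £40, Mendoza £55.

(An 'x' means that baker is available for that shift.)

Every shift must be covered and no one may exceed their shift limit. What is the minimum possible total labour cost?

£365

Picking the cheapest available baker for each shift independently would cost £255, but that ignores the shift limits.
An optimal schedule: Oct 1→Horvat+Beaumont, Oct 2→Beaumont+Mendoza, Oct 3→Gallo, Oct 4→Gallo, Oct 5→Ibarra+Beaumont, Oct 6→Horvat, Oct 7→Ibarra.
Total: 25 + 40 + 40 + 55 + 50 + 50 + 20 + 40 + 25 + 20 = £365.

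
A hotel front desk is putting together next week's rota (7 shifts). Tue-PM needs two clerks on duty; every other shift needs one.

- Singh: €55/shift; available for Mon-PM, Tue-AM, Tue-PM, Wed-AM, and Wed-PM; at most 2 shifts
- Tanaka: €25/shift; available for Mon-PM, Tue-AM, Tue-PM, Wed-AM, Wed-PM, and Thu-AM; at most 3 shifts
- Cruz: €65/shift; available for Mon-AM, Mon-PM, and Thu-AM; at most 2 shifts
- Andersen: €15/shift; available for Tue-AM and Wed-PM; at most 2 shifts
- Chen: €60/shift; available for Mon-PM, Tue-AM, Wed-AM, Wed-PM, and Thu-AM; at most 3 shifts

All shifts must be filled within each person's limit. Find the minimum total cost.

Mon-AM can only be covered by Cruz, so that assignment is forced.
Tue-PM can only be covered by Singh and Tanaka, so that assignment is forced.
Picking the cheapest available clerk for each shift independently would cost €250, but that ignores the shift limits.
An optimal schedule: Mon-AM→Cruz, Mon-PM→Tanaka, Tue-AM→Andersen, Tue-PM→Singh+Tanaka, Wed-AM→Singh, Wed-PM→Andersen, Thu-AM→Tanaka.
Total: 65 + 25 + 15 + 55 + 25 + 55 + 15 + 25 = €280.

€280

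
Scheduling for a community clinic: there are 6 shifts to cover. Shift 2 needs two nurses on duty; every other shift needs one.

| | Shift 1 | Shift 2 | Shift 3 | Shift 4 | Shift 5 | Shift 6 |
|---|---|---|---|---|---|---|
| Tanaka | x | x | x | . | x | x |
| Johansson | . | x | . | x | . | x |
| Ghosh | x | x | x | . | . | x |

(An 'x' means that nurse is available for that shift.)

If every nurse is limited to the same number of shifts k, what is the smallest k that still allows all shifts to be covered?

3

With 3 nurses and 7 worker-slots to fill, someone must work at least ⌈7/3⌉ = 3 shifts, so k ≥ 3.
k = 3 works: Shift 1→Tanaka, Shift 2→Johansson+Ghosh, Shift 3→Tanaka, Shift 4→Johansson, Shift 5→Tanaka, Shift 6→Johansson.
Loads: Tanaka 3, Johansson 3, Ghosh 1 — all ≤ 3.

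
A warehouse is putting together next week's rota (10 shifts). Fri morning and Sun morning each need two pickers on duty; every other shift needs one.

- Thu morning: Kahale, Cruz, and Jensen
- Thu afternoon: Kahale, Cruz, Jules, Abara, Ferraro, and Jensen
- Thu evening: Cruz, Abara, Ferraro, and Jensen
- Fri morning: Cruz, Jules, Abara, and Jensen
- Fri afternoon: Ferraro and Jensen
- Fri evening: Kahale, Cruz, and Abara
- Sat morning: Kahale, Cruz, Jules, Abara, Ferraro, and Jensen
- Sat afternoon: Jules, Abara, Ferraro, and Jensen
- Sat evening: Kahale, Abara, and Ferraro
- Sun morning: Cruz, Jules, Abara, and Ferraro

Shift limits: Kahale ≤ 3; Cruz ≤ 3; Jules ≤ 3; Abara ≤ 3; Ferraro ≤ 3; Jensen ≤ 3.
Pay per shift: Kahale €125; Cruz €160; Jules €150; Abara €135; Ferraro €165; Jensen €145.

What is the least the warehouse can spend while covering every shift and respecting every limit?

Picking the cheapest available picker for each shift independently would cost €1605, but that ignores the shift limits.
An optimal schedule: Thu morning→Kahale, Thu afternoon→Jensen, Thu evening→Abara, Fri morning→Jensen+Jules, Fri afternoon→Jensen, Fri evening→Kahale, Sat morning→Jules, Sat afternoon→Abara, Sat evening→Kahale, Sun morning→Abara+Jules.
Total: 125 + 145 + 135 + 145 + 150 + 145 + 125 + 150 + 135 + 125 + 135 + 150 = €1665.

€1665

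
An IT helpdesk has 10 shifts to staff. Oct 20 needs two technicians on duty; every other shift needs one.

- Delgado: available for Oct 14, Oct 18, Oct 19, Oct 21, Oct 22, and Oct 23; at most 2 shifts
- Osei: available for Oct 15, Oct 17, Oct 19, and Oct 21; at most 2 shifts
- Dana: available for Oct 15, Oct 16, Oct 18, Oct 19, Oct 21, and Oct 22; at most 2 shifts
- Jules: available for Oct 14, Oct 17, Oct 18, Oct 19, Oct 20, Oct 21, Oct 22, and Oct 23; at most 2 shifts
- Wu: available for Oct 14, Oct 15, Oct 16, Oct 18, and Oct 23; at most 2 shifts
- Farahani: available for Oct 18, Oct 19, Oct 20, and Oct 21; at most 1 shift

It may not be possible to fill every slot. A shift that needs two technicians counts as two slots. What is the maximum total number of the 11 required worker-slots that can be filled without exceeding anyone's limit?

Total capacity across all technicians is 2+2+2+2+2+1 = 11, and 11 slots are needed, so at most 11 can be filled.
An assignment achieving 11: Oct 14→Delgado, Oct 15→Osei, Oct 16→Dana, Oct 17→Osei, Oct 18→Wu, Oct 19→Dana, Oct 20→Jules+Farahani, Oct 21→Jules, Oct 22→Delgado, Oct 23→Wu.
Loads: Delgado 2/2, Osei 2/2, Dana 2/2, Jules 2/2, Wu 2/2, Farahani 1/1.

11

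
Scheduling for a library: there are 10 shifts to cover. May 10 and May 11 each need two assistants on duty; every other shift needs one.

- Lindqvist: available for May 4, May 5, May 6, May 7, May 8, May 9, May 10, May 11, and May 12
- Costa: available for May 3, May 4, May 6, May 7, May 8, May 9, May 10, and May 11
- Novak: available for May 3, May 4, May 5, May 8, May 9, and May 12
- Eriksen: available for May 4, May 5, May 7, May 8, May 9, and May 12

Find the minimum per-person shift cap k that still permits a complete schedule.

With 4 assistants and 12 worker-slots to fill, someone must work at least ⌈12/4⌉ = 3 shifts, so k ≥ 3.
k = 3 works: May 3→Costa, May 4→Novak, May 5→Novak, May 6→Lindqvist, May 7→Eriksen, May 8→Eriksen, May 9→Eriksen, May 10→Lindqvist+Costa, May 11→Lindqvist+Costa, May 12→Novak.
Loads: Lindqvist 3, Costa 3, Novak 3, Eriksen 3 — all ≤ 3.

3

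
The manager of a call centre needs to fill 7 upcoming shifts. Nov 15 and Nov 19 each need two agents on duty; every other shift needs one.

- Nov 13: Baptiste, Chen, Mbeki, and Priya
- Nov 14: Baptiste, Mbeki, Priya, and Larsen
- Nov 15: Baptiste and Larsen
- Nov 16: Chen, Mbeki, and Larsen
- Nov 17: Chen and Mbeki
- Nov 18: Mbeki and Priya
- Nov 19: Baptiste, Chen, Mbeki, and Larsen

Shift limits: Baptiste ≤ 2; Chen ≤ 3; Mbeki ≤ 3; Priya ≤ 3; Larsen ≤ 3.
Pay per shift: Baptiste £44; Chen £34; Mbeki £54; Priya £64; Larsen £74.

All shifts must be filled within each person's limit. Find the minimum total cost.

£426

Nov 15 can only be covered by Baptiste and Larsen, so that assignment is forced.
Picking the cheapest available agent for each shift independently would cost £396, but that ignores the shift limits.
An optimal schedule: Nov 13→Baptiste, Nov 14→Mbeki, Nov 15→Baptiste+Larsen, Nov 16→Chen, Nov 17→Chen, Nov 18→Mbeki, Nov 19→Chen+Mbeki.
Total: 44 + 54 + 44 + 74 + 34 + 34 + 54 + 34 + 54 = £426.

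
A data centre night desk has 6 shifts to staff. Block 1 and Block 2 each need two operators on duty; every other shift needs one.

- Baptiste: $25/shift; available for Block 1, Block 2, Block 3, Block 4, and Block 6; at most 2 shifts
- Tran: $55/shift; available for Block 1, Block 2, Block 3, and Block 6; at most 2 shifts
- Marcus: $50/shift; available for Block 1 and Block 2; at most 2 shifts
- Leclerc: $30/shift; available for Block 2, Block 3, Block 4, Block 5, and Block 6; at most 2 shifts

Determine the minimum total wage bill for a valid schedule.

Block 5 can only be covered by Leclerc, so that assignment is forced.
Picking the cheapest available operator for each shift independently would cost $235, but that ignores the shift limits.
An optimal schedule: Block 1→Baptiste+Marcus, Block 2→Marcus+Leclerc, Block 3→Tran, Block 4→Baptiste, Block 5→Leclerc, Block 6→Tran.
Total: 25 + 50 + 50 + 30 + 55 + 25 + 30 + 55 = $320.

$320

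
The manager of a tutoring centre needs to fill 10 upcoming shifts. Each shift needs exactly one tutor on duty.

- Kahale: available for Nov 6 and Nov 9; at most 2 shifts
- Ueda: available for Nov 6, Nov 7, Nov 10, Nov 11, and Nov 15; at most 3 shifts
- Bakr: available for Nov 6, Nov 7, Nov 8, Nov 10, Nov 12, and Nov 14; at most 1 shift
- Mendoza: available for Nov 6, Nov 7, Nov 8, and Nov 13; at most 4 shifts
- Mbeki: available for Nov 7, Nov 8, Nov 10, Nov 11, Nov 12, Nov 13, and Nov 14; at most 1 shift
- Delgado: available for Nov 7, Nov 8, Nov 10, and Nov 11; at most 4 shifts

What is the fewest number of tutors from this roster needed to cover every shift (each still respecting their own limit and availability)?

10 slots to fill and no one can take more than 4, so at least ⌈10/4⌉ = 3 tutors are needed.
No set of 4 tutors can cover every shift (each such set leaves at least one shift with no one available or exceeds a cap).
Kahale, Ueda, Bakr, Mendoza, and Mbeki alone can cover everything: Nov 6→Kahale, Nov 7→Mendoza, Nov 8→Mendoza, Nov 9→Kahale, Nov 10→Ueda, Nov 11→Ueda, Nov 12→Bakr, Nov 13→Mendoza, Nov 14→Mbeki, Nov 15→Ueda.

5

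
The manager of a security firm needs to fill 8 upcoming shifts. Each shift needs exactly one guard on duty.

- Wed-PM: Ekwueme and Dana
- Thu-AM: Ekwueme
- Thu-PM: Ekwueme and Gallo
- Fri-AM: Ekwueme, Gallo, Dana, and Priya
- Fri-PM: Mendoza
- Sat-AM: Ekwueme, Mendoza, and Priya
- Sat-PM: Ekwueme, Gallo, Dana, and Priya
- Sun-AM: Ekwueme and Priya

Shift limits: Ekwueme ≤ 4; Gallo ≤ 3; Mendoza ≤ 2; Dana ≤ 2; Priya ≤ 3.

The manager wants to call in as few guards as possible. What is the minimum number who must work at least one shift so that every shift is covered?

8 slots to fill and no one can take more than 4, so at least ⌈8/4⌉ = 2 guards are needed.
Any 2 guards together have capacity at most 4+3 = 7 < 8 slots, so 2 can never suffice.
Ekwueme, Gallo, and Mendoza alone can cover everything: Wed-PM→Ekwueme, Thu-AM→Ekwueme, Thu-PM→Ekwueme, Fri-AM→Gallo, Fri-PM→Mendoza, Sat-AM→Mendoza, Sat-PM→Gallo, Sun-AM→Ekwueme.

3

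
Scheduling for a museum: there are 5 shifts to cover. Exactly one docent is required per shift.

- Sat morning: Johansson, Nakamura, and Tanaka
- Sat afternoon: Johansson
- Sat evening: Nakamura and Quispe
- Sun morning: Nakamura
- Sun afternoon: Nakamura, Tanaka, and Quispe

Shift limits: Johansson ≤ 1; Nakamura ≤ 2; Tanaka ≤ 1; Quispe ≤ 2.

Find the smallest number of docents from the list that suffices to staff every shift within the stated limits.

3

5 slots to fill and no one can take more than 2, so at least ⌈5/2⌉ = 3 docents are needed.
Johansson, Nakamura, and Quispe alone can cover everything: Sat morning→Nakamura, Sat afternoon→Johansson, Sat evening→Quispe, Sun morning→Nakamura, Sun afternoon→Quispe.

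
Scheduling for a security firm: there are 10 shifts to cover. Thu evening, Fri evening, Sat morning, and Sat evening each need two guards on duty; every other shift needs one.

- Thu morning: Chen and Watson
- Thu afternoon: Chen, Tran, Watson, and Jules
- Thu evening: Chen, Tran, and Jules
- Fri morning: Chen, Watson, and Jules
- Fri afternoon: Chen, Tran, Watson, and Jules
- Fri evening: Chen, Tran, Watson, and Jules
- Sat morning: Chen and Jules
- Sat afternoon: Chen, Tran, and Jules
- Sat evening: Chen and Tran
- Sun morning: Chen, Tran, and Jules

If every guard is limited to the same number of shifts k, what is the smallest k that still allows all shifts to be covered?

With 4 guards and 14 worker-slots to fill, someone must work at least ⌈14/4⌉ = 4 shifts, so k ≥ 4.
k = 4 works: Thu morning→Chen, Thu afternoon→Watson, Thu evening→Chen+Tran, Fri morning→Watson, Fri afternoon→Watson, Fri evening→Watson+Jules, Sat morning→Chen+Jules, Sat afternoon→Tran, Sat evening→Chen+Tran, Sun morning→Tran.
Loads: Chen 4, Tran 4, Watson 4, Jules 2 — all ≤ 4.

4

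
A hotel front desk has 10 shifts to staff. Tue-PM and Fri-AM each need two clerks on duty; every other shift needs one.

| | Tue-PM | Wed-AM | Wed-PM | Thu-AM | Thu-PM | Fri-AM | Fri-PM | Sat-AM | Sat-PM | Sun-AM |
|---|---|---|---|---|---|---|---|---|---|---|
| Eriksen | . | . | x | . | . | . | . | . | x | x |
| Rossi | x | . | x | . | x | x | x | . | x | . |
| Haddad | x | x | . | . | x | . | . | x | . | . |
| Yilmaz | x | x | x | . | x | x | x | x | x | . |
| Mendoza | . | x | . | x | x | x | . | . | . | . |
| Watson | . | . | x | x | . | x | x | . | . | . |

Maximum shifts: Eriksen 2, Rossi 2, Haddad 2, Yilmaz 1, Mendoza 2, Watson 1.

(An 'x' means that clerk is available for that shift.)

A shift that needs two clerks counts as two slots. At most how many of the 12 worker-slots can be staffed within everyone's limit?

Total capacity across all clerks is 2+2+2+1+2+1 = 10, and 12 slots are needed, so at most 10 can be filled.
An assignment achieving 10: Tue-PM→Rossi+Haddad, Wed-AM→Yilmaz, Wed-PM→Watson, Thu-AM→Mendoza, Thu-PM→Mendoza, Fri-PM→Rossi, Sat-AM→Haddad, Sat-PM→Eriksen, Sun-AM→Eriksen.
Loads: Eriksen 2/2, Rossi 2/2, Haddad 2/2, Yilmaz 1/1, Mendoza 2/2, Watson 1/1.

10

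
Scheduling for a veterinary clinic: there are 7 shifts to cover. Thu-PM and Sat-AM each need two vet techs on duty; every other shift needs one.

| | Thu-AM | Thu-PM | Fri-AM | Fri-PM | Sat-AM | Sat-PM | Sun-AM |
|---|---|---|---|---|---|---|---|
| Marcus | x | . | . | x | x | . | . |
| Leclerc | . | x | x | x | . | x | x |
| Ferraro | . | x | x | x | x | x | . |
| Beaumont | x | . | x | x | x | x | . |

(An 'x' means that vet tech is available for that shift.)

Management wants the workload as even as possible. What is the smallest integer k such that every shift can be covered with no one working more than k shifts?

With 4 vet techs and 9 worker-slots to fill, someone must work at least ⌈9/4⌉ = 3 shifts, so k ≥ 3.
k = 3 works: Thu-AM→Marcus, Thu-PM→Leclerc+Ferraro, Fri-AM→Leclerc, Fri-PM→Marcus, Sat-AM→Marcus+Ferraro, Sat-PM→Ferraro, Sun-AM→Leclerc.
Loads: Marcus 3, Leclerc 3, Ferraro 3, Beaumont 0 — all ≤ 3.

3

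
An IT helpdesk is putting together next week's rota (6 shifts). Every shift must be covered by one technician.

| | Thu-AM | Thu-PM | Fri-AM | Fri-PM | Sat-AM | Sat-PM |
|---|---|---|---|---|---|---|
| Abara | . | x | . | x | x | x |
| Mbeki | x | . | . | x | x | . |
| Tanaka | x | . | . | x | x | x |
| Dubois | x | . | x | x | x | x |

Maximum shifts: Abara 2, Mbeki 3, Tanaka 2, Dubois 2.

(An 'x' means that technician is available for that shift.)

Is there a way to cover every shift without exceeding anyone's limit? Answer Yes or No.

Yes

Thu-PM can only be covered by Abara, so that assignment is forced.
Fri-AM can only be covered by Dubois, so that assignment is forced.
One valid schedule: Thu-AM→Mbeki, Thu-PM→Abara, Fri-AM→Dubois, Fri-PM→Mbeki, Sat-AM→Mbeki, Sat-PM→Abara.
Loads: Abara 2/2, Mbeki 3/3, Tanaka 0/2, Dubois 1/2 — all within limits.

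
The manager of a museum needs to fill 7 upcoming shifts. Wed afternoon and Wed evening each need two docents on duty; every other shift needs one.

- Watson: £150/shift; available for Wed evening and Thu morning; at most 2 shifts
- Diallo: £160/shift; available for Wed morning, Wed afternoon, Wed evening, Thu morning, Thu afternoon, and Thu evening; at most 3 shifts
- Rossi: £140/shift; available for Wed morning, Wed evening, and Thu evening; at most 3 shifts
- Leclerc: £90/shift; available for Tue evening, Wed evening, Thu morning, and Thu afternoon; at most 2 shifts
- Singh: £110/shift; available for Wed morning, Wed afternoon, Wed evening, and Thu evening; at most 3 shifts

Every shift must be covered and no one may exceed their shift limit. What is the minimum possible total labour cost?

Tue evening can only be covered by Leclerc, so that assignment is forced.
Wed afternoon can only be covered by Diallo and Singh, so that assignment is forced.
Picking the cheapest available docent for each shift independently would cost £960, but that ignores the shift limits.
An optimal schedule: Tue evening→Leclerc, Wed morning→Singh, Wed afternoon→Singh+Diallo, Wed evening→Singh+Rossi, Thu morning→Watson, Thu afternoon→Leclerc, Thu evening→Rossi.
Total: 90 + 110 + 110 + 160 + 110 + 140 + 150 + 90 + 140 = £1100.

£1100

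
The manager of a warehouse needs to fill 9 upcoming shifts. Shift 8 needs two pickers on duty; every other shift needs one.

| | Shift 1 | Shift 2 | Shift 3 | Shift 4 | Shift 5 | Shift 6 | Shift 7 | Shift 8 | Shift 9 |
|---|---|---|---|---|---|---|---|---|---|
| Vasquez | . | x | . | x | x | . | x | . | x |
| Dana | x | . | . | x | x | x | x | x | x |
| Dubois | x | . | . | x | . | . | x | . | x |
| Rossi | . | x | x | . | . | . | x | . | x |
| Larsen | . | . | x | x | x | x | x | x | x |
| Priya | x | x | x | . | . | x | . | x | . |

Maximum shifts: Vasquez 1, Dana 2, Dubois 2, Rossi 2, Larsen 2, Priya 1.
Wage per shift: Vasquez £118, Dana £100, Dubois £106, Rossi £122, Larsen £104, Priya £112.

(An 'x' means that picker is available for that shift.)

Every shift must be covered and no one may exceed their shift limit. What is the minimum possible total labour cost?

£1094

Picking the cheapest available picker for each shift independently would cost £1020, but that ignores the shift limits.
An optimal schedule: Shift 1→Dana, Shift 2→Vasquez, Shift 3→Rossi, Shift 4→Dubois, Shift 5→Dana, Shift 6→Larsen, Shift 7→Dubois, Shift 8→Larsen+Priya, Shift 9→Rossi.
Total: 100 + 118 + 122 + 106 + 100 + 104 + 106 + 104 + 112 + 122 = £1094.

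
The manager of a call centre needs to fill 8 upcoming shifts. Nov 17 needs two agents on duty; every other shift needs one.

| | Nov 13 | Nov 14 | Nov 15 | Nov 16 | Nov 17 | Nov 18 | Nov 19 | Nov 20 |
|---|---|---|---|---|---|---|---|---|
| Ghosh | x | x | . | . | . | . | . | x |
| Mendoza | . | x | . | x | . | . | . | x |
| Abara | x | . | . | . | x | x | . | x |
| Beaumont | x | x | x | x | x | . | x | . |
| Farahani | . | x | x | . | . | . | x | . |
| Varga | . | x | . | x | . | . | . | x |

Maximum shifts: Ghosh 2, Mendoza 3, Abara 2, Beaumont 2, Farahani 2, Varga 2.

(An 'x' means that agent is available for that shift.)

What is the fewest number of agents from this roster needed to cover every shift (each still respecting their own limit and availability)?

9 slots to fill and no one can take more than 3, so at least ⌈9/3⌉ = 3 agents are needed.
Any 3 agents together have capacity at most 3+2+2 = 7 < 9 slots, so 3 can never suffice.
Mendoza, Abara, Beaumont, and Farahani alone can cover everything: Nov 13→Beaumont, Nov 14→Mendoza, Nov 15→Farahani, Nov 16→Mendoza, Nov 17→Abara+Beaumont, Nov 18→Abara, Nov 19→Farahani, Nov 20→Mendoza.

4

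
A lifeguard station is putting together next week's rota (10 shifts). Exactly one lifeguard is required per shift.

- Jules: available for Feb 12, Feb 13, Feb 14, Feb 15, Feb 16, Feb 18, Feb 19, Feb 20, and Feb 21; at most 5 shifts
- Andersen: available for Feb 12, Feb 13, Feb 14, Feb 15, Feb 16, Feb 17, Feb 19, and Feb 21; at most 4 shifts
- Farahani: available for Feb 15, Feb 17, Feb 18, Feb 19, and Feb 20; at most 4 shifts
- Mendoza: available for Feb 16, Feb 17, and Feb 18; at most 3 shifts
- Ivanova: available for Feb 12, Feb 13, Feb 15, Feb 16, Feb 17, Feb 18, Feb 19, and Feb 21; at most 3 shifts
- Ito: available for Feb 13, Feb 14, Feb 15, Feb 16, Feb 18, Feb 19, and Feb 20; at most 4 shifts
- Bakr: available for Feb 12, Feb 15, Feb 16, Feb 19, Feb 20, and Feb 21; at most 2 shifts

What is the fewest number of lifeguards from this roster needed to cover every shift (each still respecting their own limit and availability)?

10 slots to fill and no one can take more than 5, so at least ⌈10/5⌉ = 2 lifeguards are needed.
Any 2 lifeguards together have capacity at most 5+4 = 9 < 10 slots, so 2 can never suffice.
Jules, Andersen, and Farahani alone can cover everything: Feb 12→Jules, Feb 13→Jules, Feb 14→Jules, Feb 15→Andersen, Feb 16→Jules, Feb 17→Andersen, Feb 18→Jules, Feb 19→Andersen, Feb 20→Farahani, Feb 21→Andersen.

3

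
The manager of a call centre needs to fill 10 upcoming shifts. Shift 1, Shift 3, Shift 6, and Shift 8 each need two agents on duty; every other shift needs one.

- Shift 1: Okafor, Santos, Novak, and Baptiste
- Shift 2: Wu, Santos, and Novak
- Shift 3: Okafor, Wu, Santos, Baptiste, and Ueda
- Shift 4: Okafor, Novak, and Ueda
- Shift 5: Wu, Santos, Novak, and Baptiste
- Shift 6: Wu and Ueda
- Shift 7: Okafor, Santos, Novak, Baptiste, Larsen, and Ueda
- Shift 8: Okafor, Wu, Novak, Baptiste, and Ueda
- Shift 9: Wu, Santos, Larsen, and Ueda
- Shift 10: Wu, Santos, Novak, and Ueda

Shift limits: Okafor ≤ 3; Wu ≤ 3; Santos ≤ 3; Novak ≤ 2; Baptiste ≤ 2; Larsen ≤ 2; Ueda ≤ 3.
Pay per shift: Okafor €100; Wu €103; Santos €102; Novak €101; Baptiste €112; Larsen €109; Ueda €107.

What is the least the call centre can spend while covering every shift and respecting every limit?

Shift 6 can only be covered by Wu and Ueda, so that assignment is forced.
Picking the cheapest available agent for each shift independently would cost €1419, but that ignores the shift limits.
An optimal schedule: Shift 1→Okafor+Santos, Shift 2→Novak, Shift 3→Wu+Ueda, Shift 4→Okafor, Shift 5→Novak, Shift 6→Wu+Ueda, Shift 7→Okafor, Shift 8→Wu+Ueda, Shift 9→Santos, Shift 10→Santos.
Total: 100 + 102 + 101 + 103 + 107 + 100 + 101 + 103 + 107 + 100 + 103 + 107 + 102 + 102 = €1438.

€1438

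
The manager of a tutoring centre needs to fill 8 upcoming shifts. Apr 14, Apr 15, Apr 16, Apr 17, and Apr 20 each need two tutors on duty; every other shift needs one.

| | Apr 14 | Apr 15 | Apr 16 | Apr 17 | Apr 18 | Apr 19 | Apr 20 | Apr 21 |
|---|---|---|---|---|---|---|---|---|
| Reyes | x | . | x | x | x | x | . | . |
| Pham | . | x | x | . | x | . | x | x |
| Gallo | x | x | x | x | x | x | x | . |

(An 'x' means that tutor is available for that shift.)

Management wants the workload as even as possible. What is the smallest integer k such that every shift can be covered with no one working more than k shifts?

With 3 tutors and 13 worker-slots to fill, someone must work at least ⌈13/3⌉ = 5 shifts, so k ≥ 5.
k = 5 works: Apr 14→Reyes+Gallo, Apr 15→Pham+Gallo, Apr 16→Reyes+Pham, Apr 17→Reyes+Gallo, Apr 18→Reyes, Apr 19→Reyes, Apr 20→Pham+Gallo, Apr 21→Pham.
Loads: Reyes 5, Pham 4, Gallo 4 — all ≤ 5.

5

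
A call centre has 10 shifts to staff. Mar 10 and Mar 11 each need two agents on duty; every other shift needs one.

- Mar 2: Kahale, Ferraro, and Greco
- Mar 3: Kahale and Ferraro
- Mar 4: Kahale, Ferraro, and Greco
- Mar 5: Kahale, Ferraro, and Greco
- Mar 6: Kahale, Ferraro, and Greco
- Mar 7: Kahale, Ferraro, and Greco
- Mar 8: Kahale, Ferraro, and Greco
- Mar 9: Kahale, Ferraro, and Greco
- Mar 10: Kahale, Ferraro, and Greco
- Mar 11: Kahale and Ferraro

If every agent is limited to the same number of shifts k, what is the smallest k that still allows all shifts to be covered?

4

With 3 agents and 12 worker-slots to fill, someone must work at least ⌈12/3⌉ = 4 shifts, so k ≥ 4.
k = 4 works: Mar 2→Kahale, Mar 3→Kahale, Mar 4→Kahale, Mar 5→Ferraro, Mar 6→Ferraro, Mar 7→Greco, Mar 8→Greco, Mar 9→Greco, Mar 10→Ferraro+Greco, Mar 11→Kahale+Ferraro.
Loads: Kahale 4, Ferraro 4, Greco 4 — all ≤ 4.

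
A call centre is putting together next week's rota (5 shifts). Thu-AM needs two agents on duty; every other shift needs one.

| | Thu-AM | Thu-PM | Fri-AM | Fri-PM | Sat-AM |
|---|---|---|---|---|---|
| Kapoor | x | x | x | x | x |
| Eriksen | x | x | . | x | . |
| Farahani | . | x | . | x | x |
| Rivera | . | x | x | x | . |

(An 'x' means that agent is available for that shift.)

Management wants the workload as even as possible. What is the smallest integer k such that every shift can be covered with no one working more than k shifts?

2

With 4 agents and 6 worker-slots to fill, someone must work at least ⌈6/4⌉ = 2 shifts, so k ≥ 2.
k = 2 works: Thu-AM→Kapoor+Eriksen, Thu-PM→Eriksen, Fri-AM→Kapoor, Fri-PM→Farahani, Sat-AM→Farahani.
Loads: Kapoor 2, Eriksen 2, Farahani 2, Rivera 0 — all ≤ 2.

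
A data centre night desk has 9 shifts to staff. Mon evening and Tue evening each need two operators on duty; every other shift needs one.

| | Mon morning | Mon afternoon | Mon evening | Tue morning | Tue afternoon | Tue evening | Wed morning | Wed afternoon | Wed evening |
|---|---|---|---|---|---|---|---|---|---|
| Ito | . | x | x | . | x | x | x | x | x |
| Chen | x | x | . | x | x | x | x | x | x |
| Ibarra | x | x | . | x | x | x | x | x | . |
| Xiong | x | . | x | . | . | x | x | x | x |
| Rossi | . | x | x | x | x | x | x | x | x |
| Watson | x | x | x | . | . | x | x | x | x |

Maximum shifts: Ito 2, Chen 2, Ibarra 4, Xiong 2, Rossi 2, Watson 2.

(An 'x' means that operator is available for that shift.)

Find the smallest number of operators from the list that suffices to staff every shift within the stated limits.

11 slots to fill and no one can take more than 4, so at least ⌈11/4⌉ = 3 operators are needed.
Any 4 operators together have capacity at most 4+2+2+2 = 10 < 11 slots, so 4 can never suffice.
Ito, Chen, Ibarra, Xiong, and Rossi alone can cover everything: Mon morning→Chen, Mon afternoon→Ito, Mon evening→Ito+Xiong, Tue morning→Chen, Tue afternoon→Ibarra, Tue evening→Ibarra+Rossi, Wed morning→Ibarra, Wed afternoon→Ibarra, Wed evening→Xiong.

5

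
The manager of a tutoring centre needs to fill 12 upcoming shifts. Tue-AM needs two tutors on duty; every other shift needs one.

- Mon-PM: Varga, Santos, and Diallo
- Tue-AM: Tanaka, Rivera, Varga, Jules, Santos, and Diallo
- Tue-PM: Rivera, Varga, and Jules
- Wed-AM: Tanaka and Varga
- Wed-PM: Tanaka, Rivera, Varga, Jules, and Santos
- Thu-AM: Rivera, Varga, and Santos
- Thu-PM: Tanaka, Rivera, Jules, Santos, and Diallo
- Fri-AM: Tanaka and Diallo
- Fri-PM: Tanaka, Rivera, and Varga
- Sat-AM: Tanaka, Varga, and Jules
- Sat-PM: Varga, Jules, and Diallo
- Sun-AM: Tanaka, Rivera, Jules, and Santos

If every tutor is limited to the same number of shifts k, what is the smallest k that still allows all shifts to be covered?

With 6 tutors and 13 worker-slots to fill, someone must work at least ⌈13/6⌉ = 3 shifts, so k ≥ 3.
k = 3 works: Mon-PM→Varga, Tue-AM→Jules+Santos, Tue-PM→Rivera, Wed-AM→Tanaka, Wed-PM→Jules, Thu-AM→Rivera, Thu-PM→Jules, Fri-AM→Tanaka, Fri-PM→Tanaka, Sat-AM→Varga, Sat-PM→Varga, Sun-AM→Rivera.
Loads: Tanaka 3, Rivera 3, Varga 3, Jules 3, Santos 1, Diallo 0 — all ≤ 3.

3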